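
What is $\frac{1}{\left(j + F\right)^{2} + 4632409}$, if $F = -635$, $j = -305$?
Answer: $\frac{1}{5516009} \approx 1.8129 \cdot 10^{-7}$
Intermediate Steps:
$\frac{1}{\left(j + F\right)^{2} + 4632409} = \frac{1}{\left(-305 - 635\right)^{2} + 4632409} = \frac{1}{\left(-940\right)^{2} + 4632409} = \frac{1}{883600 + 4632409} = \frac{1}{5516009}$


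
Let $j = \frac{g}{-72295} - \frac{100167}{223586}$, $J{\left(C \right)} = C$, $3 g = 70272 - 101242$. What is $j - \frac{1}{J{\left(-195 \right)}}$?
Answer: $- \frac{3318781893}{11059681490} \approx -0.30008$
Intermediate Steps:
$g = - \frac{30970}{3}$ ($g = \frac{70272 - 101242}{3} = \frac{1}{3} \left(-30970\right) = - \frac{30970}{3} \approx -10323.0$)
$j = - \frac{155792225}{510446838}$ ($j = - \frac{30970}{3 \left(-72295\right)} - \frac{100167}{223586} = \left(- \frac{30970}{3}\right) \left(- \frac{1}{72295}\right) - \frac{100167}{223586} = \frac{326}{2283} - \frac{100167}{223586} = - \frac{155792225}{510446838} \approx -0.30521$)
$j - \frac{1}{J{\left(-195 \right)}} = - \frac{155792225}{510446838} - \frac{1}{-195} = - \frac{155792225}{510446838} - - \frac{1}{195} = - \frac{155792225}{510446838} + \frac{1}{195} = - \frac{3318781893}{11059681490}$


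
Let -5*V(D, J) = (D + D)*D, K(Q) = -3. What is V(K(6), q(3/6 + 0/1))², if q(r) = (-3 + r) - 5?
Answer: 324/25 ≈ 12.960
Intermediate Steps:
q(r) = -8 + r
V(D, J) = -2*D²/5 (V(D, J) = -(D + D)*D/5 = -2*D*D/5 = -2*D²/5)
V(K(6), q(3/6 + 0/1))² = (-⅖*(-3)²)² = (-⅖*9)² = (-18/5)² = 324/25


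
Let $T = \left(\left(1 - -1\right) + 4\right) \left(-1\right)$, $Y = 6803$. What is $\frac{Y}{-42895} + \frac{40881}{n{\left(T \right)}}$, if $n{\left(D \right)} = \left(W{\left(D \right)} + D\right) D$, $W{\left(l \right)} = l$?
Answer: $\frac{584366893}{1029480} \approx 567.63$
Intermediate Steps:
$T = -6$ ($T = \left(\left(1 + 1\right) + 4\right) \left(-1\right) = \left(2 + 4\right) \left(-1\right) = 6 \left(-1\right) = -6$)
$n{\left(D \right)} = 2 D^{2}$ ($n{\left(D \right)} = \left(D + D\right) D = 2 D D = 2 D^{2}$)
$\frac{Y}{-42895} + \frac{40881}{n{\left(T \right)}} = \frac{6803}{-42895} + \frac{40881}{2 \left(-6\right)^{2}} = 6803 \left(- \frac{1}{42895}\right) + \frac{40881}{2 \cdot 36} = - \frac{6803}{42895} + \frac{40881}{72} = - \frac{6803}{42895} + 40881 \cdot \frac{1}{72} = - \frac{6803}{42895} + \frac{13627}{24} = \frac{584366893}{1029480}$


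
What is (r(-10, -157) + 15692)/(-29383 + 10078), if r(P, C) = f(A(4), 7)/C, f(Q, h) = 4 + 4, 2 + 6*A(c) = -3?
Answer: -821212/1010295 ≈ -0.81284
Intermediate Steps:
A(c) = -⅚ (A(c) = -⅓ + (⅙)*(-3) = -⅓ - ½ = -⅚)
f(Q, h) = 8
r(P, C) = 8/C
(r(-10, -157) + 15692)/(-29383 + 10078) = (8/(-157) + 15692)/(-29383 + 10078) = (8*(-1/157) + 15692)/(-19305) = (-8/157 + 15692)*(-1/19305) = (2463636/157)*(-1/19305) = -821212/1010295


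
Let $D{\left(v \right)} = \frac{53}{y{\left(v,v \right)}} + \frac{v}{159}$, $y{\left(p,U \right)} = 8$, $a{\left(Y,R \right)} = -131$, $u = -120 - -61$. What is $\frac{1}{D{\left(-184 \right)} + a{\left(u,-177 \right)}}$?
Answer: $- \frac{1272}{159677} \approx -0.0079661$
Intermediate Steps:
$u = -59$ ($u = -120 + 61 = -59$)
$D{\left(v \right)} = \frac{53}{8} + \frac{v}{159}$
$\frac{1}{D{\left(-184 \right)} + a{\left(u,-177 \right)}} = \frac{1}{\left(\frac{53}{8} + \frac{1}{159} \left(-184\right)\right) - 131} = \frac{1}{\left(\frac{53}{8} - \frac{184}{159}\right) - 131} = \frac{1}{\frac{6955}{1272} - 131} = \frac{1}{- \frac{159677}{1272}} = - \frac{1272}{159677}$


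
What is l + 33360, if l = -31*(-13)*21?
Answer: 41823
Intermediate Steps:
l = 8463 (l = -(-403)*21 = -1*(-8463) = 8463)
l + 33360 = 8463 + 33360 = 41823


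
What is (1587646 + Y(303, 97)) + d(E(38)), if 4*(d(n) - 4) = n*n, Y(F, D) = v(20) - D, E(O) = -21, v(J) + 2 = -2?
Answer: 6350637/4 ≈ 1.5877e+6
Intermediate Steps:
v(J) = -4 (v(J) = -2 - 2 = -4)
Y(F, D) = -4 - D
d(n) = 4 + n**2/4 (d(n) = 4 + (n*n)/4 = 4 + n**2/4)
(1587646 + Y(303, 97)) + d(E(38)) = (1587646 + (-4 - 1*97)) + (4 + (1/4)*(-21)**2) = (1587646 + (-4 - 97)) + (4 + (1/4)*441) = (1587646 - 101) + (4 + 441/4) = 1587545 + 457/4 = 6350637/4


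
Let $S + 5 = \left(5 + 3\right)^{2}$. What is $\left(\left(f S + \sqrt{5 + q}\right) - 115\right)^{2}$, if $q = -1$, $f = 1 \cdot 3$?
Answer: $4096$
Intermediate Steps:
$S = 59$ ($S = -5 + \left(5 + 3\right)^{2} = -5 + 8^{2} = -5 + 64 = 59$)
$f = 3$
$\left(\left(f S + \sqrt{5 + q}\right) - 115\right)^{2} = \left(\left(3 \cdot 59 + \sqrt{5 - 1}\right) - 115\right)^{2} = \left(\left(177 + \sqrt{4}\right) - 115\right)^{2} = \left(\left(177 + 2\right) - 115\right)^{2} = \left(179 - 115\right)^{2} = 64^{2} = 4096$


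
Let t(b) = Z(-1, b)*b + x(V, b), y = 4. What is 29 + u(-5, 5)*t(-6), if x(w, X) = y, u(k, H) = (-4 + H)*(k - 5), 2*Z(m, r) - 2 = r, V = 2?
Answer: -131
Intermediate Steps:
Z(m, r) = 1 + r/2
u(k, H) = (-5 + k)*(-4 + H) (u(k, H) = (-4 + H)*(-5 + k) = (-5 + k)*(-4 + H))
x(w, X) = 4
t(b) = 4 + b*(1 + b/2) (t(b) = (1 + b/2)*b + 4 = b*(1 + b/2) + 4 = 4 + b*(1 + b/2))
29 + u(-5, 5)*t(-6) = 29 + (20 - 5*5 - 4*(-5) + 5*(-5))*(4 + (½)*(-6)*(2 - 6)) = 29 + (20 - 25 + 20 - 25)*(4 + (½)*(-6)*(-4)) = 29 - 10*(4 + 12) = 29 - 10*16 = 29 - 160 = -131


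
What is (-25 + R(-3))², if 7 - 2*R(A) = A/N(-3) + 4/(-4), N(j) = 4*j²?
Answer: 253009/576 ≈ 439.25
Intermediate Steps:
R(A) = 4 - A/72 (R(A) = 7/2 - (A/((4*(-3)²)) + 4/(-4))/2 = 7/2 - (A/((4*9)) + 4*(-¼))/2 = 7/2 - (A/36 - 1)/2 = 7/2 - (-1 + A/36)/2 = 7/2 + (½ - A/72) = 4 - A/72)
(-25 + R(-3))² = (-25 + (4 - 1/72*(-3)))² = (-25 + (4 + 1/24))² = (-25 + 97/24)² = (-503/24)² = 253009/576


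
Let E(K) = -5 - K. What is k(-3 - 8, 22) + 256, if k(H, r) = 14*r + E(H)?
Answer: 570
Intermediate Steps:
k(H, r) = -5 - H + 14*r (k(H, r) = 14*r + (-5 - H) = -5 - H + 14*r)
k(-3 - 8, 22) + 256 = (-5 - (-3 - 8) + 14*22) + 256 = (-5 - 1*(-11) + 308) + 256 = (-5 + 11 + 308) + 256 = 314 + 256 = 570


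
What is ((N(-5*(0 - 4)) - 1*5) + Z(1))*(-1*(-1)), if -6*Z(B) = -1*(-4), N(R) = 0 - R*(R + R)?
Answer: -2417/3 ≈ -805.67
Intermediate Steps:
N(R) = -2*R**2 (N(R) = 0 - R*2*R = 0 - 2*R**2 = -2*R**2)
Z(B) = -2/3 (Z(B) = -(-1)*(-4)/6 = -1/6*4 = -2/3)
((N(-5*(0 - 4)) - 1*5) + Z(1))*(-1*(-1)) = ((-2*25*(0 - 4)**2 - 1*5) - 2/3)*(-1*(-1)) = ((-2*(-5*(-4))**2 - 5) - 2/3)*1 = ((-2*20**2 - 5) - 2/3)*1 = ((-2*400 - 5) - 2/3)*1 = ((-800 - 5) - 2/3)*1 = (-805 - 2/3)*1 = -2417/3*1 = -2417/3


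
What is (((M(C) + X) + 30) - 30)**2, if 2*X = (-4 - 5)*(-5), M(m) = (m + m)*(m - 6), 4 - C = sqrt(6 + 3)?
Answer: 625/4 ≈ 156.25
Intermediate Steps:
C = 1 (C = 4 - sqrt(6 + 3) = 4 - sqrt(9) = 4 - 1*3 = 4 - 3 = 1)
M(m) = 2*m*(-6 + m) (M(m) = (2*m)*(-6 + m) = 2*m*(-6 + m))
X = 45/2 (X = ((-4 - 5)*(-5))/2 = (-9*(-5))/2 = (1/2)*45 = 45/2 ≈ 22.500)
(((M(C) + X) + 30) - 30)**2 = (((2*1*(-6 + 1) + 45/2) + 30) - 30)**2 = (((2*1*(-5) + 45/2) + 30) - 30)**2 = (((-10 + 45/2) + 30) - 30)**2 = ((25/2 + 30) - 30)**2 = (85/2 - 30)**2 = (25/2)**2 = 625/4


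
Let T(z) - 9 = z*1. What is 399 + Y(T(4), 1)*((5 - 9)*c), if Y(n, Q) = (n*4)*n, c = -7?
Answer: 19327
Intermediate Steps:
T(z) = 9 + z (T(z) = 9 + z*1 = 9 + z)
Y(n, Q) = 4*n² (Y(n, Q) = (4*n)*n = 4*n²)
399 + Y(T(4), 1)*((5 - 9)*c) = 399 + (4*(9 + 4)²)*((5 - 9)*(-7)) = 399 + (4*13²)*(-4*(-7)) = 399 + (4*169)*28 = 399 + 676*28 = 399 + 18928 = 19327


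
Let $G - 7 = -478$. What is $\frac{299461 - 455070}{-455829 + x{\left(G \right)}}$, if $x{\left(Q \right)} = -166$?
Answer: $\frac{155609}{455995} \approx 0.34125$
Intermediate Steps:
$G = -471$ ($G = 7 - 478 = -471$)
$\frac{299461 - 455070}{-455829 + x{\left(G \right)}} = \frac{299461 - 455070}{-455829 - 166} = - \frac{155609}{-455995} = \left(-155609\right) \left(- \frac{1}{455995}\right) = \frac{155609}{455995}$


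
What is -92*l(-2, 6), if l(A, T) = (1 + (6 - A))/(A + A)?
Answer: 207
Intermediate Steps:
l(A, T) = (7 - A)/(2*A) (l(A, T) = (7 - A)/((2*A)) = (7 - A)*(1/(2*A)) = (7 - A)/(2*A))
-92*l(-2, 6) = -46*(7 - 1*(-2))/(-2) = -46*(-1)*(7 + 2)/2 = -46*(-1)*9/2 = -92*(-9/4) = 207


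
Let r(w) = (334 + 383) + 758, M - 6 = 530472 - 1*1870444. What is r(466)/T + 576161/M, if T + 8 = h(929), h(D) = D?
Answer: 1445805569/1234108686 ≈ 1.1715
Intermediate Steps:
T = 921 (T = -8 + 929 = 921)
M = -1339966 (M = 6 + (530472 - 1*1870444) = 6 + (530472 - 1870444) = 6 - 1339972 = -1339966)
r(w) = 1475 (r(w) = 717 + 758 = 1475)
r(466)/T + 576161/M = 1475/921 + 576161/(-1339966) = 1475*(1/921) + 576161*(-1/1339966) = 1475/921 - 576161/1339966 = 1445805569/1234108686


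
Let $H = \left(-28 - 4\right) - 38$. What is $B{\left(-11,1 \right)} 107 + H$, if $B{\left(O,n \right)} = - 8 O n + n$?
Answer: $9453$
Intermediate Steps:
$B{\left(O,n \right)} = n - 8 O n$ ($B{\left(O,n \right)} = - 8 O n + n = n - 8 O n$)
$H = -70$ ($H = -32 - 38 = -70$)
$B{\left(-11,1 \right)} 107 + H = 1 \left(1 - -88\right) 107 - 70 = 1 \left(1 + 88\right) 107 - 70 = 1 \cdot 89 \cdot 107 - 70 = 89 \cdot 107 - 70 = 9523 - 70 = 9453$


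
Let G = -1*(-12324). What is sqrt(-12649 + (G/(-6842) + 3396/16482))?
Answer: I*sqrt(1117209000636473217)/9397487 ≈ 112.47*I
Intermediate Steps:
G = 12324
sqrt(-12649 + (G/(-6842) + 3396/16482)) = sqrt(-12649 + (12324/(-6842) + 3396/16482)) = sqrt(-12649 + (12324*(-1/6842) + 3396*(1/16482))) = sqrt(-12649 + (-6162/3421 + 566/2747)) = sqrt(-12649 - 14990728/9397487) = sqrt(-118883803791/9397487) = I*sqrt(1117209000636473217)/9397487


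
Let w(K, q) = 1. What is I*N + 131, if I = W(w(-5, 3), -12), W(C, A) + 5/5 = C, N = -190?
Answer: 131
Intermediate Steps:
W(C, A) = -1 + C
I = 0 (I = -1 + 1 = 0)
I*N + 131 = 0*(-190) + 131 = 0 + 131 = 131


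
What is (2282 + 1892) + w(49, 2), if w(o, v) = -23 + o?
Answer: 4200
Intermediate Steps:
(2282 + 1892) + w(49, 2) = (2282 + 1892) + (-23 + 49) = 4174 + 26 = 4200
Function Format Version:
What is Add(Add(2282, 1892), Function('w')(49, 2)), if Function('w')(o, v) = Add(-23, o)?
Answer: 4200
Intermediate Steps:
Add(Add(2282, 1892), Function('w')(49, 2)) = Add(Add(2282, 1892), Add(-23, 49)) = Add(4174, 26) = 4200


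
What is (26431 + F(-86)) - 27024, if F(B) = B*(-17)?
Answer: 869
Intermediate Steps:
F(B) = -17*B
(26431 + F(-86)) - 27024 = (26431 - 17*(-86)) - 27024 = (26431 + 1462) - 27024 = 27893 - 27024 = 869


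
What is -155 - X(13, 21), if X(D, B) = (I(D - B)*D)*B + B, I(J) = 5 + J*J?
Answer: -19013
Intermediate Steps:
I(J) = 5 + J²
X(D, B) = B + B*D*(5 + (D - B)²) (X(D, B) = ((5 + (D - B)²)*D)*B + B = (D*(5 + (D - B)²))*B + B = B*D*(5 + (D - B)²) + B = B + B*D*(5 + (D - B)²))
-155 - X(13, 21) = -155 - 21*(1 + 13*(5 + (21 - 1*13)²)) = -155 - 21*(1 + 13*(5 + (21 - 13)²)) = -155 - 21*(1 + 13*(5 + 8²)) = -155 - 21*(1 + 13*(5 + 64)) = -155 - 21*(1 + 13*69) = -155 - 21*(1 + 897) = -155 - 21*898 = -155 - 1*18858 = -155 - 18858 = -19013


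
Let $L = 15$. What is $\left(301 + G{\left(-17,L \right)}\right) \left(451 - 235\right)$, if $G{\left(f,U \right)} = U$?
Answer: $68256$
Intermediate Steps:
$\left(301 + G{\left(-17,L \right)}\right) \left(451 - 235\right) = \left(301 + 15\right) \left(451 - 235\right) = 316 \cdot 216 = 68256$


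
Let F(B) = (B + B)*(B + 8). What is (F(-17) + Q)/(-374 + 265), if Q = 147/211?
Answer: -64713/22999 ≈ -2.8137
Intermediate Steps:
F(B) = 2*B*(8 + B) (F(B) = (2*B)*(8 + B) = 2*B*(8 + B))
Q = 147/211 (Q = 147*(1/211) = 147/211 ≈ 0.69668)
(F(-17) + Q)/(-374 + 265) = (2*(-17)*(8 - 17) + 147/211)/(-374 + 265) = (2*(-17)*(-9) + 147/211)/(-109) = (306 + 147/211)*(-1/109) = (64713/211)*(-1/109) = -64713/22999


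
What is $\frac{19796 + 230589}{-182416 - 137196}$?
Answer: $- \frac{250385}{319612} \approx -0.7834$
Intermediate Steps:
$\frac{19796 + 230589}{-182416 - 137196} = \frac{250385}{-319612} = 250385 \left(- \frac{1}{319612}\right) = - \frac{250385}{319612}$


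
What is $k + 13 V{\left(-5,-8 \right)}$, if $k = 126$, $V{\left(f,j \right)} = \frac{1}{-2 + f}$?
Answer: $\frac{869}{7} \approx 124.14$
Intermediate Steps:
$k + 13 V{\left(-5,-8 \right)} = 126 + \frac{13}{-2 - 5} = 126 + \frac{13}{-7} = 126 + 13 \left(- \frac{1}{7}\right) = 126 - \frac{13}{7} = \frac{869}{7}$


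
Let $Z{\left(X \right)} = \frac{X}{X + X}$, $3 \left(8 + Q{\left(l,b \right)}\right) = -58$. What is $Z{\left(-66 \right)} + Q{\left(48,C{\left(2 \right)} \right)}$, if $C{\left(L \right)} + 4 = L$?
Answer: $- \frac{161}{6} \approx -26.833$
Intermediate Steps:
$C{\left(L \right)} = -4 + L$
$Q{\left(l,b \right)} = - \frac{82}{3}$ ($Q{\left(l,b \right)} = -8 + \frac{1}{3} \left(-58\right) = -8 - \frac{58}{3} = - \frac{82}{3}$)
$Z{\left(X \right)} = \frac{1}{2}$ ($Z{\left(X \right)} = \frac{X}{2 X} = X \frac{1}{2 X} = \frac{1}{2}$)
$Z{\left(-66 \right)} + Q{\left(48,C{\left(2 \right)} \right)} = \frac{1}{2} - \frac{82}{3} = - \frac{161}{6}$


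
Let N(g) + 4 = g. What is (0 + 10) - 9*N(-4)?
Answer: 82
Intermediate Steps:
N(g) = -4 + g
(0 + 10) - 9*N(-4) = (0 + 10) - 9*(-4 - 4) = 10 - 9*(-8) = 10 + 72 = 82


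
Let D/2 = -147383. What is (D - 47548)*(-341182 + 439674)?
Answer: -33715190488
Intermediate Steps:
D = -294766 (D = 2*(-147383) = -294766)
(D - 47548)*(-341182 + 439674) = (-294766 - 47548)*(-341182 + 439674) = -342314*98492 = -33715190488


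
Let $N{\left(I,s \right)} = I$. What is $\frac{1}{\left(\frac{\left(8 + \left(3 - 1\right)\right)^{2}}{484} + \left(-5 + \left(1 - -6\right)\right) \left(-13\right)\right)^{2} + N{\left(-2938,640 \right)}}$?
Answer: $- \frac{14641}{33274617} \approx -0.00044001$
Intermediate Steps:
$\frac{1}{\left(\frac{\left(8 + \left(3 - 1\right)\right)^{2}}{484} + \left(-5 + \left(1 - -6\right)\right) \left(-13\right)\right)^{2} + N{\left(-2938,640 \right)}} = \frac{1}{\left(\frac{\left(8 + \left(3 - 1\right)\right)^{2}}{484} + \left(-5 + \left(1 - -6\right)\right) \left(-13\right)\right)^{2} - 2938} = \frac{1}{\left(\left(8 + 2\right)^{2} \cdot \frac{1}{484} + \left(-5 + \left(1 + 6\right)\right) \left(-13\right)\right)^{2} - 2938} = \frac{1}{\left(10^{2} \cdot \frac{1}{484} + \left(-5 + 7\right) \left(-13\right)\right)^{2} - 2938} = \frac{1}{\left(100 \cdot \frac{1}{484} + 2 \left(-13\right)\right)^{2} - 2938} = \frac{1}{\left(\frac{25}{121} - 26\right)^{2} - 2938} = \frac{1}{\left(- \frac{3121}{121}\right)^{2} - 2938} = \frac{1}{\frac{9740641}{14641} - 2938} = \frac{1}{- \frac{33274617}{14641}} = - \frac{14641}{33274617}$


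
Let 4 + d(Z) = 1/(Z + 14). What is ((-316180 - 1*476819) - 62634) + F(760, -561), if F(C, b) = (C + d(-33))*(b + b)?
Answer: -32372313/19 ≈ -1.7038e+6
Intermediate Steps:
d(Z) = -4 + 1/(14 + Z) (d(Z) = -4 + 1/(Z + 14) = -4 + 1/(14 + Z))
F(C, b) = 2*b*(-77/19 + C) (F(C, b) = (C + (-55 - 4*(-33))/(14 - 33))*(b + b) = (C + (-55 + 132)/(-19))*(2*b) = (C - 1/19*77)*(2*b) = (C - 77/19)*(2*b) = (-77/19 + C)*(2*b) = 2*b*(-77/19 + C))
((-316180 - 1*476819) - 62634) + F(760, -561) = ((-316180 - 1*476819) - 62634) + (2/19)*(-561)*(-77 + 19*760) = ((-316180 - 476819) - 62634) + (2/19)*(-561)*(-77 + 14440) = (-792999 - 62634) + (2/19)*(-561)*14363 = -855633 - 16115286/19 = -32372313/19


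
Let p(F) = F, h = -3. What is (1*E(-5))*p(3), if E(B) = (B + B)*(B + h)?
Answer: 240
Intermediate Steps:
E(B) = 2*B*(-3 + B) (E(B) = (B + B)*(B - 3) = (2*B)*(-3 + B) = 2*B*(-3 + B))
(1*E(-5))*p(3) = (1*(2*(-5)*(-3 - 5)))*3 = (1*(2*(-5)*(-8)))*3 = (1*80)*3 = 80*3 = 240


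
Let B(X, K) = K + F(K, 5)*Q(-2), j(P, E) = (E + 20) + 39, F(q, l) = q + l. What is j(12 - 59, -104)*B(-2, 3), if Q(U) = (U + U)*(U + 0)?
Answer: -3015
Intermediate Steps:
F(q, l) = l + q
Q(U) = 2*U**2 (Q(U) = (2*U)*U = 2*U**2)
j(P, E) = 59 + E (j(P, E) = (20 + E) + 39 = 59 + E)
B(X, K) = 40 + 9*K (B(X, K) = K + (5 + K)*(2*(-2)**2) = K + (5 + K)*(2*4) = K + (5 + K)*8 = K + (40 + 8*K) = 40 + 9*K)
j(12 - 59, -104)*B(-2, 3) = (59 - 104)*(40 + 9*3) = -45*(40 + 27) = -45*67 = -3015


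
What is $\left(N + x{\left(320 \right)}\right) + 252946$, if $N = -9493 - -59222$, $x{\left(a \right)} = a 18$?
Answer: $308435$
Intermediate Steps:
$x{\left(a \right)} = 18 a$
$N = 49729$ ($N = -9493 + 59222 = 49729$)
$\left(N + x{\left(320 \right)}\right) + 252946 = \left(49729 + 18 \cdot 320\right) + 252946 = \left(49729 + 5760\right) + 252946 = 55489 + 252946 = 308435$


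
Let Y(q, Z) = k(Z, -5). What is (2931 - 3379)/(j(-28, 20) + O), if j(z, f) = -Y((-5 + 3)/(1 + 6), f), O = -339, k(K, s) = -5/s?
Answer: 112/85 ≈ 1.3176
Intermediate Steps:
Y(q, Z) = 1 (Y(q, Z) = -5/(-5) = -5*(-⅕) = 1)
j(z, f) = -1 (j(z, f) = -1*1 = -1)
(2931 - 3379)/(j(-28, 20) + O) = (2931 - 3379)/(-1 - 339) = -448/(-340) = -448*(-1/340) = 112/85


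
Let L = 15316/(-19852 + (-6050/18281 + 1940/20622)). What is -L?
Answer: 721748852139/935513787778 ≈ 0.77150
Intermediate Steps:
L = -721748852139/935513787778 (L = 15316/(-19852 + (-6050*1/18281 + 1940*(1/20622))) = 15316/(-19852 + (-6050/18281 + 970/10311)) = 15316/(-19852 - 44648980/188495391) = 15316/(-3742055151112/188495391) = 15316*(-188495391/3742055151112) = -721748852139/935513787778 ≈ -0.77150)
-L = -1*(-721748852139/935513787778) = 721748852139/935513787778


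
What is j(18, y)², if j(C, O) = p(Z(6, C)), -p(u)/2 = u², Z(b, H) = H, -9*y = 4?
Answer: 419904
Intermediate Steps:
y = -4/9 (y = -⅑*4 = -4/9 ≈ -0.44444)
p(u) = -2*u²
j(C, O) = -2*C²
j(18, y)² = (-2*18²)² = (-2*324)² = (-648)² = 419904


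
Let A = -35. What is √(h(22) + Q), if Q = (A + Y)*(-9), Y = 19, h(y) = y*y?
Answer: 2*√157 ≈ 25.060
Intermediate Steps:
h(y) = y²
Q = 144 (Q = (-35 + 19)*(-9) = -16*(-9) = 144)
√(h(22) + Q) = √(22² + 144) = √(484 + 144) = √628 = 2*√157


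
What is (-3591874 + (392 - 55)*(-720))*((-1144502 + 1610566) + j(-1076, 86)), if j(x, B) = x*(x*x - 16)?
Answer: 4775057766283744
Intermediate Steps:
j(x, B) = x*(-16 + x²) (j(x, B) = x*(x² - 16) = x*(-16 + x²))
(-3591874 + (392 - 55)*(-720))*((-1144502 + 1610566) + j(-1076, 86)) = (-3591874 + (392 - 55)*(-720))*((-1144502 + 1610566) - 1076*(-16 + (-1076)²)) = (-3591874 + 337*(-720))*(466064 - 1076*(-16 + 1157776)) = (-3591874 - 242640)*(466064 - 1076*1157760) = -3834514*(466064 - 1245749760) = -3834514*(-1245283696) = 4775057766283744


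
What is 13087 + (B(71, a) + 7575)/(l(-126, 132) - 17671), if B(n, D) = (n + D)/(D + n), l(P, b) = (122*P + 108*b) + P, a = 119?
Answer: 247506855/18913 ≈ 13087.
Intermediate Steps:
l(P, b) = 108*b + 123*P (l(P, b) = (108*b + 122*P) + P = 108*b + 123*P)
B(n, D) = 1 (B(n, D) = (D + n)/(D + n) = 1)
13087 + (B(71, a) + 7575)/(l(-126, 132) - 17671) = 13087 + (1 + 7575)/((108*132 + 123*(-126)) - 17671) = 13087 + 7576/((14256 - 15498) - 17671) = 13087 + 7576/(-1242 - 17671) = 13087 + 7576/(-18913) = 13087 + 7576*(-1/18913) = 13087 - 7576/18913 = 247506855/18913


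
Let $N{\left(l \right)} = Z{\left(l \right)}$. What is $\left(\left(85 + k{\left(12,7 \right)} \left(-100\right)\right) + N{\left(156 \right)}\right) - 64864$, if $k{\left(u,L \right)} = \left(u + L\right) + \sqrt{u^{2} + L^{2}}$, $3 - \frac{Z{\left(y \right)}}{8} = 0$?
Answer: $-66655 - 100 \sqrt{193} \approx -68044.0$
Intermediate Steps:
$Z{\left(y \right)} = 24$ ($Z{\left(y \right)} = 24 - 0 = 24 + 0 = 24$)
$N{\left(l \right)} = 24$
$k{\left(u,L \right)} = L + u + \sqrt{L^{2} + u^{2}}$ ($k{\left(u,L \right)} = \left(L + u\right) + \sqrt{L^{2} + u^{2}} = L + u + \sqrt{L^{2} + u^{2}}$)
$\left(\left(85 + k{\left(12,7 \right)} \left(-100\right)\right) + N{\left(156 \right)}\right) - 64864 = \left(\left(85 + \left(7 + 12 + \sqrt{7^{2} + 12^{2}}\right) \left(-100\right)\right) + 24\right) - 64864 = \left(\left(85 + \left(7 + 12 + \sqrt{49 + 144}\right) \left(-100\right)\right) + 24\right) - 64864 = \left(\left(85 + \left(7 + 12 + \sqrt{193}\right) \left(-100\right)\right) + 24\right) - 64864 = \left(\left(85 + \left(19 + \sqrt{193}\right) \left(-100\right)\right) + 24\right) - 64864 = \left(\left(85 - \left(1900 + 100 \sqrt{193}\right)\right) + 24\right) - 64864 = \left(\left(-1815 - 100 \sqrt{193}\right) + 24\right) - 64864 = \left(-1791 - 100 \sqrt{193}\right) - 64864 = -66655 - 100 \sqrt{193}$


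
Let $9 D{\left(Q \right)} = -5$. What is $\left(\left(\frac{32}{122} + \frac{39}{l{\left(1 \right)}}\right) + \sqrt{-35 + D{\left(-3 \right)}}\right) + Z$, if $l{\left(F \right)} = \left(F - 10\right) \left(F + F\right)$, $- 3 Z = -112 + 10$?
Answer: $\frac{11747}{366} + \frac{8 i \sqrt{5}}{3} \approx 32.096 + 5.9628 i$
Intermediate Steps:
$Z = 34$ ($Z = - \frac{-112 + 10}{3} = \left(- \frac{1}{3}\right) \left(-102\right) = 34$)
$D{\left(Q \right)} = - \frac{5}{9}$ ($D{\left(Q \right)} = \frac{1}{9} \left(-5\right) = - \frac{5}{9}$)
$l{\left(F \right)} = 2 F \left(-10 + F\right)$ ($l{\left(F \right)} = \left(-10 + F\right) 2 F = 2 F \left(-10 + F\right)$)
$\left(\left(\frac{32}{122} + \frac{39}{l{\left(1 \right)}}\right) + \sqrt{-35 + D{\left(-3 \right)}}\right) + Z = \left(\left(\frac{32}{122} + \frac{39}{2 \cdot 1 \left(-10 + 1\right)}\right) + \sqrt{-35 - \frac{5}{9}}\right) + 34 = \left(\left(32 \cdot \frac{1}{122} + \frac{39}{2 \cdot 1 \left(-9\right)}\right) + \sqrt{- \frac{320}{9}}\right) + 34 = \left(\left(\frac{16}{61} + \frac{39}{-18}\right) + \frac{8 i \sqrt{5}}{3}\right) + 34 = \left(\left(\frac{16}{61} + 39 \left(- \frac{1}{18}\right)\right) + \frac{8 i \sqrt{5}}{3}\right) + 34 = \left(\left(\frac{16}{61} - \frac{13}{6}\right) + \frac{8 i \sqrt{5}}{3}\right) + 34 = \left(- \frac{697}{366} + \frac{8 i \sqrt{5}}{3}\right) + 34 = \frac{11747}{366} + \frac{8 i \sqrt{5}}{3}$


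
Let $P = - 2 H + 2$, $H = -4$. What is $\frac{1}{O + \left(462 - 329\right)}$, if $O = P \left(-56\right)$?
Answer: $- \frac{1}{427} \approx -0.0023419$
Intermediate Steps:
$P = 10$ ($P = \left(-2\right) \left(-4\right) + 2 = 8 + 2 = 10$)
$O = -560$ ($O = 10 \left(-56\right) = -560$)
$\frac{1}{O + \left(462 - 329\right)} = \frac{1}{-560 + \left(462 - 329\right)} = \frac{1}{-560 + 133} = \frac{1}{-427} = - \frac{1}{427}$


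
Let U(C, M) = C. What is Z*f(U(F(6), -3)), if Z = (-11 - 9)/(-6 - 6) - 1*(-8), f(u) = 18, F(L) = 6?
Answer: 174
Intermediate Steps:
Z = 29/3 (Z = -20/(-12) + 8 = -20*(-1/12) + 8 = 5/3 + 8 = 29/3 ≈ 9.6667)
Z*f(U(F(6), -3)) = (29/3)*18 = 174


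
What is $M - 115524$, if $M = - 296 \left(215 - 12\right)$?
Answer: $-175612$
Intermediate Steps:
$M = -60088$ ($M = \left(-296\right) 203 = -60088$)
$M - 115524 = -60088 - 115524 = -175612$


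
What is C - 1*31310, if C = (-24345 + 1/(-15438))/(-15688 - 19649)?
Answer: -17080250055749/545532606 ≈ -31309.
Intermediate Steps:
C = 375838111/545532606 (C = (-24345 - 1/15438)/(-35337) = -375838111/15438*(-1/35337) = 375838111/545532606 ≈ 0.68894)
C - 1*31310 = 375838111/545532606 - 1*31310 = 375838111/545532606 - 31310 = -17080250055749/545532606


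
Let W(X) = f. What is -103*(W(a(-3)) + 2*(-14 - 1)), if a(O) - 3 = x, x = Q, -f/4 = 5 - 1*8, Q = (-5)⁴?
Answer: 1854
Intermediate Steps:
Q = 625
f = 12 (f = -4*(5 - 1*8) = -4*(5 - 8) = -4*(-3) = 12)
x = 625
a(O) = 628 (a(O) = 3 + 625 = 628)
W(X) = 12
-103*(W(a(-3)) + 2*(-14 - 1)) = -103*(12 + 2*(-14 - 1)) = -103*(12 + 2*(-15)) = -103*(12 - 30) = -103*(-18) = 1854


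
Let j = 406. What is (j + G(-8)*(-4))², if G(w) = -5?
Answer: 181476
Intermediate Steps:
(j + G(-8)*(-4))² = (406 - 5*(-4))² = (406 + 20)² = 426² = 181476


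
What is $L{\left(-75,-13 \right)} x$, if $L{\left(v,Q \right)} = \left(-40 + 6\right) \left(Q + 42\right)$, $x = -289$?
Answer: $284954$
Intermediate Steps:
$L{\left(v,Q \right)} = -1428 - 34 Q$ ($L{\left(v,Q \right)} = - 34 \left(42 + Q\right) = -1428 - 34 Q$)
$L{\left(-75,-13 \right)} x = \left(-1428 - -442\right) \left(-289\right) = \left(-1428 + 442\right) \left(-289\right) = \left(-986\right) \left(-289\right) = 284954$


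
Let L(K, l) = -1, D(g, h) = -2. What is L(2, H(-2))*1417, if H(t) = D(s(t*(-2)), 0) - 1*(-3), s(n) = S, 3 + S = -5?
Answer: -1417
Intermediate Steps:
S = -8 (S = -3 - 5 = -8)
s(n) = -8
H(t) = 1 (H(t) = -2 - 1*(-3) = -2 + 3 = 1)
L(2, H(-2))*1417 = -1*1417 = -1417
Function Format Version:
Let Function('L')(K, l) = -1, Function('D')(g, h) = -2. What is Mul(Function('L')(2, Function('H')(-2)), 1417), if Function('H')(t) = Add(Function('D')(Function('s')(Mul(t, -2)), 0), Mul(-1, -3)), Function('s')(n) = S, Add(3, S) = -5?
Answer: -1417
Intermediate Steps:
S = -8 (S = Add(-3, -5) = -8)
Function('s')(n) = -8
Function('H')(t) = 1 (Function('H')(t) = Add(-2, Mul(-1, -3)) = Add(-2, 3) = 1)
Mul(Function('L')(2, Function('H')(-2)), 1417) = Mul(-1, 1417) = -1417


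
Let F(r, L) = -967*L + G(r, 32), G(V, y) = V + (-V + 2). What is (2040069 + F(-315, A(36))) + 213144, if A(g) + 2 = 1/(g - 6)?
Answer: 67653503/30 ≈ 2.2551e+6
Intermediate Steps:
A(g) = -2 + 1/(-6 + g) (A(g) = -2 + 1/(g - 6) = -2 + 1/(-6 + g))
G(V, y) = 2 (G(V, y) = V + (2 - V) = 2)
F(r, L) = 2 - 967*L (F(r, L) = -967*L + 2 = 2 - 967*L)
(2040069 + F(-315, A(36))) + 213144 = (2040069 + (2 - 967*(13 - 2*36)/(-6 + 36))) + 213144 = (2040069 + (2 - 967*(13 - 72)/30)) + 213144 = (2040069 + (2 - 967*(-59)/30)) + 213144 = (2040069 + (2 - 967*(-59/30))) + 213144 = (2040069 + (2 + 57053/30)) + 213144 = (2040069 + 57113/30) + 213144 = 61259183/30 + 213144 = 67653503/30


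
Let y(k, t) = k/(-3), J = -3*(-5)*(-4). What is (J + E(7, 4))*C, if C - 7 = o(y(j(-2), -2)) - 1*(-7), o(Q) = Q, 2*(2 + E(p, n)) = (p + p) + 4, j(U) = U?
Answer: -2332/3 ≈ -777.33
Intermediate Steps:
J = -60 (J = 15*(-4) = -60)
E(p, n) = p (E(p, n) = -2 + ((p + p) + 4)/2 = -2 + (2*p + 4)/2 = -2 + (4 + 2*p)/2 = -2 + (2 + p) = p)
y(k, t) = -k/3 (y(k, t) = k*(-1/3) = -k/3)
C = 44/3 (C = 7 + (-1/3*(-2) - 1*(-7)) = 7 + (2/3 + 7) = 7 + 23/3 = 44/3 ≈ 14.667)
(J + E(7, 4))*C = (-60 + 7)*(44/3) = -53*44/3 = -2332/3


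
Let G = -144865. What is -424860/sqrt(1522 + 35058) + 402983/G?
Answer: -57569/20695 - 42486*sqrt(9145)/1829 ≈ -2224.2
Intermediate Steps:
-424860/sqrt(1522 + 35058) + 402983/G = -424860/sqrt(1522 + 35058) + 402983/(-144865) = -424860*sqrt(9145)/18290 + 402983*(-1/144865) = -424860*sqrt(9145)/18290 - 57569/20695 = -42486*sqrt(9145)/1829 - 57569/20695 = -57569/20695 - 42486*sqrt(9145)/1829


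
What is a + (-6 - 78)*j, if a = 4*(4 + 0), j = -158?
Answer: 13288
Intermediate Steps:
a = 16 (a = 4*4 = 16)
a + (-6 - 78)*j = 16 + (-6 - 78)*(-158) = 16 - 84*(-158) = 16 + 13272 = 13288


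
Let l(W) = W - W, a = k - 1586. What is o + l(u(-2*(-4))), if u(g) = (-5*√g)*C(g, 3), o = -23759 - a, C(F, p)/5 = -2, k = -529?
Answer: -21644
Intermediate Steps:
a = -2115 (a = -529 - 1586 = -2115)
C(F, p) = -10 (C(F, p) = 5*(-2) = -10)
o = -21644 (o = -23759 - 1*(-2115) = -23759 + 2115 = -21644)
u(g) = 50*√g (u(g) = -5*√g*(-10) = 50*√g)
l(W) = 0
o + l(u(-2*(-4))) = -21644 + 0 = -21644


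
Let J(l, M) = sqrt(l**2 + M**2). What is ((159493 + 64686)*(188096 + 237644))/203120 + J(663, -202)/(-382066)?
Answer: 4772098373/10156 - sqrt(480373)/382066 ≈ 4.6988e+5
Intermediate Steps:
J(l, M) = sqrt(M**2 + l**2)
((159493 + 64686)*(188096 + 237644))/203120 + J(663, -202)/(-382066) = ((159493 + 64686)*(188096 + 237644))/203120 + sqrt((-202)**2 + 663**2)/(-382066) = (224179*425740)*(1/203120) + sqrt(40804 + 439569)*(-1/382066) = 95441967460*(1/203120) + sqrt(480373)*(-1/382066) = 4772098373/10156 - sqrt(480373)/382066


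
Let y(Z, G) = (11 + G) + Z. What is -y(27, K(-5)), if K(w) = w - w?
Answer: -38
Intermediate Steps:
K(w) = 0
y(Z, G) = 11 + G + Z
-y(27, K(-5)) = -(11 + 0 + 27) = -1*38 = -38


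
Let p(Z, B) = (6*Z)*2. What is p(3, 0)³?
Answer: 46656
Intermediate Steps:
p(Z, B) = 12*Z
p(3, 0)³ = (12*3)³ = 36³ = 46656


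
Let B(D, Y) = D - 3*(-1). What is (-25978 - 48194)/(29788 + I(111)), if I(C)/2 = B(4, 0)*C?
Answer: -37086/15671 ≈ -2.3665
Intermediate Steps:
B(D, Y) = 3 + D (B(D, Y) = D + 3 = 3 + D)
I(C) = 14*C (I(C) = 2*((3 + 4)*C) = 2*(7*C) = 14*C)
(-25978 - 48194)/(29788 + I(111)) = (-25978 - 48194)/(29788 + 14*111) = -74172/(29788 + 1554) = -74172/31342 = -74172*1/31342 = -37086/15671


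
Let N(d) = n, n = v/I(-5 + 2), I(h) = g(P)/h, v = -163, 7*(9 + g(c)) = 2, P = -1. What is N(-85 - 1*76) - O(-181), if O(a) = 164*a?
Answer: 1807301/61 ≈ 29628.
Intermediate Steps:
g(c) = -61/7 (g(c) = -9 + (⅐)*2 = -9 + 2/7 = -61/7)
I(h) = -61/(7*h)
n = -3423/61 (n = -163/((-61/(7*(-5 + 2)))) = -163/((-61/7/(-3))) = -163/((-61/7*(-⅓))) = -163/61/21 = -163*21/61 = -3423/61 ≈ -56.115)
N(d) = -3423/61
N(-85 - 1*76) - O(-181) = -3423/61 - 164*(-181) = -3423/61 - 1*(-29684) = -3423/61 + 29684 = 1807301/61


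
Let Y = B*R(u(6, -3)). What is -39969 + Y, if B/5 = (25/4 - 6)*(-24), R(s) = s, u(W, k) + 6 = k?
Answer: -39699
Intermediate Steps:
u(W, k) = -6 + k
B = -30 (B = 5*((25/4 - 6)*(-24)) = 5*((1/4)*(-24)) = 5*(-6) = -30)
Y = 270 (Y = -30*(-6 - 3) = -30*(-9) = 270)
-39969 + Y = -39969 + 270 = -39699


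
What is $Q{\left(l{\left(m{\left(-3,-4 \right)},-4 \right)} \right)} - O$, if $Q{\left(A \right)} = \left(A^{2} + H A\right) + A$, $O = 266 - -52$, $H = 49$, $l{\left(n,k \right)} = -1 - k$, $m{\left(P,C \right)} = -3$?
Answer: $-159$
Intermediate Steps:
$O = 318$ ($O = 266 + 52 = 318$)
$Q{\left(A \right)} = A^{2} + 50 A$ ($Q{\left(A \right)} = \left(A^{2} + 49 A\right) + A = A^{2} + 50 A$)
$Q{\left(l{\left(m{\left(-3,-4 \right)},-4 \right)} \right)} - O = \left(-1 - -4\right) \left(50 - -3\right) - 318 = \left(-1 + 4\right) \left(50 + \left(-1 + 4\right)\right) - 318 = 3 \left(50 + 3\right) - 318 = 3 \cdot 53 - 318 = 159 - 318 = -159$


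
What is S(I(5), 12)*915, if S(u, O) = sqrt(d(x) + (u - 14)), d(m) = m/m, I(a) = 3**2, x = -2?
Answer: 1830*I ≈ 1830.0*I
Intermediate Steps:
I(a) = 9
d(m) = 1
S(u, O) = sqrt(-13 + u) (S(u, O) = sqrt(1 + (u - 14)) = sqrt(1 + (-14 + u)) = sqrt(-13 + u))
S(I(5), 12)*915 = sqrt(-13 + 9)*915 = sqrt(-4)*915 = (2*I)*915 = 1830*I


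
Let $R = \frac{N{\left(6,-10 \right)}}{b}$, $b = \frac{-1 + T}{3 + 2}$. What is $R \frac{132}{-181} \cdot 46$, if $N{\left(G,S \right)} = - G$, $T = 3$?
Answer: $\frac{91080}{181} \approx 503.2$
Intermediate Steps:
$b = \frac{2}{5}$ ($b = \frac{-1 + 3}{3 + 2} = \frac{2}{5} \approx 0.4$)
$R = -15$ ($R = \frac{\left(-1\right) 6}{\frac{2}{5}} = \left(-6\right) \frac{5}{2} = -15$)
$R \frac{132}{-181} \cdot 46 = - 15 \frac{132}{-181} \cdot 46 = - 15 \cdot 132 \left(- \frac{1}{181}\right) 46 = \left(-15\right) \left(- \frac{132}{181}\right) 46 = \frac{1980}{181} \cdot 46 = \frac{91080}{181}$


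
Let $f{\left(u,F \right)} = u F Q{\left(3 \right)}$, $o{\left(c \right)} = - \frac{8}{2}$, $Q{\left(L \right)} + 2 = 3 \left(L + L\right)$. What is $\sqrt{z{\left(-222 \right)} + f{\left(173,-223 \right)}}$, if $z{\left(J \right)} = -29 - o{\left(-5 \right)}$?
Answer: $i \sqrt{617289} \approx 785.68 i$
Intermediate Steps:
$Q{\left(L \right)} = -2 + 6 L$ ($Q{\left(L \right)} = -2 + 3 \left(L + L\right) = -2 + 3 \cdot 2 L = -2 + 6 L$)
$o{\left(c \right)} = -4$ ($o{\left(c \right)} = \left(-8\right) \frac{1}{2} = -4$)
$z{\left(J \right)} = -25$ ($z{\left(J \right)} = -29 - -4 = -29 + 4 = -25$)
$f{\left(u,F \right)} = 16 F u$ ($f{\left(u,F \right)} = u F \left(-2 + 6 \cdot 3\right) = F u \left(-2 + 18\right) = F u 16 = 16 F u$)
$\sqrt{z{\left(-222 \right)} + f{\left(173,-223 \right)}} = \sqrt{-25 + 16 \left(-223\right) 173} = \sqrt{-25 - 617264} = \sqrt{-617289} = i \sqrt{617289}$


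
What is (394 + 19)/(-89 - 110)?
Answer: -413/199 ≈ -2.0754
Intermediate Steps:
(394 + 19)/(-89 - 110) = 413/(-199) = 413*(-1/199) = -413/199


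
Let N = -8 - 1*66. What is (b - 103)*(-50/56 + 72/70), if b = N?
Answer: -3363/140 ≈ -24.021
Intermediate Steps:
N = -74 (N = -8 - 66 = -74)
b = -74
(b - 103)*(-50/56 + 72/70) = (-74 - 103)*(-50/56 + 72/70) = -177*(-50*1/56 + 72*(1/70)) = -177*(-25/28 + 36/35) = -177*19/140 = -3363/140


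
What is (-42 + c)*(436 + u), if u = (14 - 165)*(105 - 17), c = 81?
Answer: -501228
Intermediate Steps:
u = -13288 (u = -151*88 = -13288)
(-42 + c)*(436 + u) = (-42 + 81)*(436 - 13288) = 39*(-12852) = -501228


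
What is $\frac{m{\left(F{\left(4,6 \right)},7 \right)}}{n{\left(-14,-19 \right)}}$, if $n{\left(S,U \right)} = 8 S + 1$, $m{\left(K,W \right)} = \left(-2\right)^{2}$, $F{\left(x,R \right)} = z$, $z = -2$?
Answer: $- \frac{4}{111} \approx -0.036036$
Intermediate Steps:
$F{\left(x,R \right)} = -2$
$m{\left(K,W \right)} = 4$
$n{\left(S,U \right)} = 1 + 8 S$
$\frac{m{\left(F{\left(4,6 \right)},7 \right)}}{n{\left(-14,-19 \right)}} = \frac{4}{1 + 8 \left(-14\right)} = \frac{4}{1 - 112} = \frac{4}{-111} = 4 \left(- \frac{1}{111}\right) = - \frac{4}{111}$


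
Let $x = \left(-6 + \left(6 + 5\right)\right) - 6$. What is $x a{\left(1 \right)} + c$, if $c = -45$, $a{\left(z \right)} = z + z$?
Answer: $-47$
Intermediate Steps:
$a{\left(z \right)} = 2 z$
$x = -1$ ($x = \left(-6 + 11\right) - 6 = 5 - 6 = -1$)
$x a{\left(1 \right)} + c = - 2 \cdot 1 - 45 = \left(-1\right) 2 - 45 = -2 - 45 = -47$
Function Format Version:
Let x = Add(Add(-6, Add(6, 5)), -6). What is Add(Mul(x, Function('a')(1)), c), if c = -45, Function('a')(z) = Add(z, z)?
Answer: -47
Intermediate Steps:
Function('a')(z) = Mul(2, z)
x = -1 (x = Add(Add(-6, 11), -6) = Add(5, -6) = -1)
Add(Mul(x, Function('a')(1)), c) = Add(Mul(-1, Mul(2, 1)), -45) = Add(Mul(-1, 2), -45) = Add(-2, -45) = -47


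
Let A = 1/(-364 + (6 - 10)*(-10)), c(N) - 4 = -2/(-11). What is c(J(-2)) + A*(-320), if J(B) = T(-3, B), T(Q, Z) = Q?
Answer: 4606/891 ≈ 5.1695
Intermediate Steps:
J(B) = -3
c(N) = 46/11 (c(N) = 4 - 2/(-11) = 4 - 2*(-1/11) = 4 + 2/11 = 46/11)
A = -1/324 (A = 1/(-364 - 4*(-10)) = 1/(-364 + 40) = 1/(-324) = -1/324 ≈ -0.0030864)
c(J(-2)) + A*(-320) = 46/11 - 1/324*(-320) = 46/11 + 80/81 = 4606/891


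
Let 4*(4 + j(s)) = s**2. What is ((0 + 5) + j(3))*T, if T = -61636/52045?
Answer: -200317/52045 ≈ -3.8489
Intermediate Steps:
j(s) = -4 + s**2/4
T = -61636/52045 (T = -61636*1/52045 = -61636/52045 ≈ -1.1843)
((0 + 5) + j(3))*T = ((0 + 5) + (-4 + (1/4)*3**2))*(-61636/52045) = (5 + (-4 + (1/4)*9))*(-61636/52045) = (5 + (-4 + 9/4))*(-61636/52045) = (5 - 7/4)*(-61636/52045) = (13/4)*(-61636/52045) = -200317/52045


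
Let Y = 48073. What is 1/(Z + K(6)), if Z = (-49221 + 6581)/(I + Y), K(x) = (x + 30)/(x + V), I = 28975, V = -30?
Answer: -19262/39553 ≈ -0.48699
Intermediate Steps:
K(x) = (30 + x)/(-30 + x) (K(x) = (x + 30)/(x - 30) = (30 + x)/(-30 + x))
Z = -5330/9631 (Z = (-49221 + 6581)/(28975 + 48073) = -42640/77048 = -42640*1/77048 = -5330/9631 ≈ -0.55342)
1/(Z + K(6)) = 1/(-5330/9631 + (30 + 6)/(-30 + 6)) = 1/(-5330/9631 + 36/(-24)) = 1/(-5330/9631 - 1/24*36) = 1/(-5330/9631 - 3/2) = 1/(-39553/19262) = -19262/39553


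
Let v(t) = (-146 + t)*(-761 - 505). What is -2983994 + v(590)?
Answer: -3546098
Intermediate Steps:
v(t) = 184836 - 1266*t (v(t) = (-146 + t)*(-1266) = 184836 - 1266*t)
-2983994 + v(590) = -2983994 + (184836 - 1266*590) = -2983994 + (184836 - 746940) = -2983994 - 562104 = -3546098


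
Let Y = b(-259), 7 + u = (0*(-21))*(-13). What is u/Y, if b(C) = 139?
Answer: -7/139 ≈ -0.050360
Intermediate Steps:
u = -7 (u = -7 + (0*(-21))*(-13) = -7 + 0*(-13) = -7 + 0 = -7)
Y = 139
u/Y = -7/139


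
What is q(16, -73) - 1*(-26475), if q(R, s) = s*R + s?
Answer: 25234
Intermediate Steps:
q(R, s) = s + R*s (q(R, s) = R*s + s = s + R*s)
q(16, -73) - 1*(-26475) = -73*(1 + 16) - 1*(-26475) = -73*17 + 26475 = -1241 + 26475 = 25234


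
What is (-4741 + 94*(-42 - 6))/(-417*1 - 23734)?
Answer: 9253/24151 ≈ 0.38313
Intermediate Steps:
(-4741 + 94*(-42 - 6))/(-417*1 - 23734) = (-4741 + 94*(-48))/(-417 - 23734) = (-4741 - 4512)/(-24151) = -9253*(-1/24151) = 9253/24151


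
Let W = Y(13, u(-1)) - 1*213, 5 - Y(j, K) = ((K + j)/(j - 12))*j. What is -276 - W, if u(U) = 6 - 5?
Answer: 114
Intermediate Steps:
u(U) = 1
Y(j, K) = 5 - j*(K + j)/(-12 + j) (Y(j, K) = 5 - (K + j)/(j - 12)*j = 5 - (K + j)/(-12 + j)*j = 5 - j*(K + j)/(-12 + j))
W = -390 (W = (-60 - 1*13² + 5*13 - 1*1*13)/(-12 + 13) - 1*213 = (-60 - 1*169 + 65 - 13)/1 - 213 = 1*(-60 - 169 + 65 - 13) - 213 = 1*(-177) - 213 = -177 - 213 = -390)
-276 - W = -276 - 1*(-390) = -276 + 390 = 114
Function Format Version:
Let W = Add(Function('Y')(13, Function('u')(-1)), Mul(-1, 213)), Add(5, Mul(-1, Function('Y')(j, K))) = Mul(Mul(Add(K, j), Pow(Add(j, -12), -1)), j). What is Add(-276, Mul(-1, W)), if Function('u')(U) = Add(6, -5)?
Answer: 114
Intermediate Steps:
Function('u')(U) = 1
Function('Y')(j, K) = Add(5, Mul(-1, j, Pow(Add(-12, j), -1), Add(K, j))) (Function('Y')(j, K) = Add(5, Mul(-1, Mul(Mul(Add(K, j), Pow(Add(j, -12), -1)), j))) = Add(5, Mul(-1, Mul(Mul(Add(K, j), Pow(Add(-12, j), -1)), j))) = Add(5, Mul(-1, Mul(Mul(Pow(Add(-12, j), -1), Add(K, j)), j))) = Add(5, Mul(-1, Mul(j, Pow(Add(-12, j), -1), Add(K, j)))) = Add(5, Mul(-1, j, Pow(Add(-12, j), -1), Add(K, j))))
W = -390 (W = Add(Mul(Pow(Add(-12, 13), -1), Add(-60, Mul(-1, Pow(13, 2)), Mul(5, 13), Mul(-1, 1, 13))), Mul(-1, 213)) = Add(Mul(Pow(1, -1), Add(-60, Mul(-1, 169), 65, -13)), -213) = Add(Mul(1, Add(-60, -169, 65, -13)), -213) = Add(Mul(1, -177), -213) = Add(-177, -213) = -390)
Add(-276, Mul(-1, W)) = Add(-276, Mul(-1, -390)) = Add(-276, 390) = 114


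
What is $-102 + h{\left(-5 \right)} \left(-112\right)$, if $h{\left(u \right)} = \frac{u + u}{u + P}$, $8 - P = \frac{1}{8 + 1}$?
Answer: $\frac{3714}{13} \approx 285.69$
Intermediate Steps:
$P = \frac{71}{9}$ ($P = 8 - \frac{1}{8 + 1} = 8 - \frac{1}{9} = \frac{71}{9} \approx 7.8889$)
$h{\left(u \right)} = \frac{2 u}{\frac{71}{9} + u}$ ($h{\left(u \right)} = \frac{u + u}{u + \frac{71}{9}} = \frac{2 u}{\frac{71}{9} + u}$)
$-102 + h{\left(-5 \right)} \left(-112\right) = -102 + 18 \left(-5\right) \frac{1}{71 + 9 \left(-5\right)} \left(-112\right) = -102 + 18 \left(-5\right) \frac{1}{71 - 45} \left(-112\right) = -102 + 18 \left(-5\right) \frac{1}{26} \left(-112\right) = -102 - - \frac{5040}{13} = -102 + \frac{5040}{13} = \frac{3714}{13}$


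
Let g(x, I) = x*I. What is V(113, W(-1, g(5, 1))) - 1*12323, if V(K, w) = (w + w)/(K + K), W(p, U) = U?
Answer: -1392494/113 ≈ -12323.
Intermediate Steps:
g(x, I) = I*x
V(K, w) = w/K (V(K, w) = (2*w)/((2*K)) = (2*w)*(1/(2*K)) = w/K)
V(113, W(-1, g(5, 1))) - 1*12323 = (1*5)/113 - 1*12323 = 5*(1/113) - 12323 = 5/113 - 12323 = -1392494/113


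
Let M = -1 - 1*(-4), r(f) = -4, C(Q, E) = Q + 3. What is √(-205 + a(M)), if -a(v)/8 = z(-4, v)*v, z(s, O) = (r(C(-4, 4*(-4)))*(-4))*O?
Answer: I*√1357 ≈ 36.837*I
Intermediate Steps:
C(Q, E) = 3 + Q
z(s, O) = 16*O (z(s, O) = (-4*(-4))*O = 16*O)
M = 3 (M = -1 + 4 = 3)
a(v) = -128*v² (a(v) = -8*16*v*v = -128*v²)
√(-205 + a(M)) = √(-205 - 128*3²) = √(-205 - 128*9) = √(-205 - 1152) = √(-1357) = I*√1357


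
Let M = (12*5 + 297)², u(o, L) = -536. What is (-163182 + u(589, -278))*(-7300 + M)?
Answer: -19670553982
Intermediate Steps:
M = 127449 (M = (60 + 297)² = 357² = 127449)
(-163182 + u(589, -278))*(-7300 + M) = (-163182 - 536)*(-7300 + 127449) = -163718*120149 = -19670553982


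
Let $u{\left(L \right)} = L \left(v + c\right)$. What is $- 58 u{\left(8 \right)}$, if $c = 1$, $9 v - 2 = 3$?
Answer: $- \frac{6496}{9} \approx -721.78$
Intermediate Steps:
$v = \frac{5}{9}$ ($v = \frac{2}{9} + \frac{1}{9} \cdot 3 = \frac{2}{9} + \frac{1}{3} = \frac{5}{9} \approx 0.55556$)
$u{\left(L \right)} = \frac{14 L}{9}$ ($u{\left(L \right)} = L \left(\frac{5}{9} + 1\right) = L \frac{14}{9} = \frac{14 L}{9}$)
$- 58 u{\left(8 \right)} = - 58 \cdot \frac{14}{9} \cdot 8 = \left(-58\right) \frac{112}{9} = - \frac{6496}{9}$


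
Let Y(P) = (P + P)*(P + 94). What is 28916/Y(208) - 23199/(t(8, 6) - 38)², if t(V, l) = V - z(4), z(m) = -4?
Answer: -13918219/408304 ≈ -34.088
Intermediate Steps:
Y(P) = 2*P*(94 + P) (Y(P) = (2*P)*(94 + P) = 2*P*(94 + P))
t(V, l) = 4 + V (t(V, l) = V - 1*(-4) = V + 4 = 4 + V)
28916/Y(208) - 23199/(t(8, 6) - 38)² = 28916/((2*208*(94 + 208))) - 23199/((4 + 8) - 38)² = 28916/((2*208*302)) - 23199/(12 - 38)² = 28916/125632 - 23199/((-26)²) = 28916*(1/125632) - 23199/676 = 7229/31408 - 23199*1/676 = 7229/31408 - 23199/676 = -13918219/408304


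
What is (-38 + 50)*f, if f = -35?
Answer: -420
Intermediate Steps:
(-38 + 50)*f = (-38 + 50)*(-35) = 12*(-35) = -420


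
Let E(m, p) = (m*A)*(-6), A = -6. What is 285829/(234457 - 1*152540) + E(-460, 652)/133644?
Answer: 3070232113/912309629 ≈ 3.3653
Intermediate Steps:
E(m, p) = 36*m (E(m, p) = (m*(-6))*(-6) = -6*m*(-6) = 36*m)
285829/(234457 - 1*152540) + E(-460, 652)/133644 = 285829/(234457 - 1*152540) + (36*(-460))/133644 = 285829/(234457 - 152540) - 16560*1/133644 = 285829/81917 - 1380/11137 = 3070232113/912309629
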